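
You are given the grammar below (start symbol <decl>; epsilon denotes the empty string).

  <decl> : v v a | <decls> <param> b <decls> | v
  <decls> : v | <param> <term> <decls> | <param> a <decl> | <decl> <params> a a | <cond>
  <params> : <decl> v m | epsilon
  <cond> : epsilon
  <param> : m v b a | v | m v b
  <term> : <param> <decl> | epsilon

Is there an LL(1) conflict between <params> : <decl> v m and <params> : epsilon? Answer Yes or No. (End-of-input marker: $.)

FIRST(<decl> v m) = { m, v } and FIRST(epsilon) = { epsilon }.
The second is nullable but FOLLOW(<params>) = { a } is disjoint from FIRST of the first.

No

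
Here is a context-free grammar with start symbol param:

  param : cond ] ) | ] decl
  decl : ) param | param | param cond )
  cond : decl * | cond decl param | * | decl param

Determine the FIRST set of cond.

From cond : decl *: add FIRST(decl) = { ), *, ] }.
From cond : cond decl param: add FIRST(cond) = { ), *, ] }.
cond : * contributes {*}.
From cond : decl param: add FIRST(decl) = { ), *, ] }.
Union: FIRST(cond) = { ), *, ] }.

{ ), *, ] }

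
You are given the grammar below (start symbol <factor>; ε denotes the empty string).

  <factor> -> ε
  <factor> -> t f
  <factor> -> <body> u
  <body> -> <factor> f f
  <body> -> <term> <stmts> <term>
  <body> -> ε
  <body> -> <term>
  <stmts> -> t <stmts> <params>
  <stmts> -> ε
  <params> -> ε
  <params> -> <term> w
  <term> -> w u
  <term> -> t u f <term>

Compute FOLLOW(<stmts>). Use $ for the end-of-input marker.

{ t, w }

In <body> -> <term> <stmts> <term>: add FIRST(<term>) = { t, w }.
In <stmts> -> t <stmts> <params>: add FIRST(<params>)\{ε} = { t, w }.
  Since <params> is nullable, also add FOLLOW(<stmts>) = { t, w }.
Union: FOLLOW(<stmts>) = { t, w }.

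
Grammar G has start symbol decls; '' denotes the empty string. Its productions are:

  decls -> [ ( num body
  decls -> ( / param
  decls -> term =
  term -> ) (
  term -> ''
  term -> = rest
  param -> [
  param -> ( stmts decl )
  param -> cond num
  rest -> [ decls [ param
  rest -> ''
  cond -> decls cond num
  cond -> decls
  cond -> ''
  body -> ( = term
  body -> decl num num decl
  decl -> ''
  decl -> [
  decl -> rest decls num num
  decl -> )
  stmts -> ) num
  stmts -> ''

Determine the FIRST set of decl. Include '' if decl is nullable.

decl -> '' contributes ''.
decl -> [ contributes {[}.
From decl -> rest decls num num: rest nullable, take FIRST(rest) ∪ FIRST(decls) = { (, ), =, [ }.
decl -> ) contributes {)}.
Union: FIRST(decl) = { (, ), =, [, '' }.

{ (, ), =, [, '' }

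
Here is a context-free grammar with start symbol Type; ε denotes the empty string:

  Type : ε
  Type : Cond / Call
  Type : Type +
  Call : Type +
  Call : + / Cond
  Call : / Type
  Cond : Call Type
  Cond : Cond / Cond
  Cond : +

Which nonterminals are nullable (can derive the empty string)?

{ Type }

Directly nullable (have an ε-production): Type.
No other nonterminal has a production whose RHS symbols are all nullable.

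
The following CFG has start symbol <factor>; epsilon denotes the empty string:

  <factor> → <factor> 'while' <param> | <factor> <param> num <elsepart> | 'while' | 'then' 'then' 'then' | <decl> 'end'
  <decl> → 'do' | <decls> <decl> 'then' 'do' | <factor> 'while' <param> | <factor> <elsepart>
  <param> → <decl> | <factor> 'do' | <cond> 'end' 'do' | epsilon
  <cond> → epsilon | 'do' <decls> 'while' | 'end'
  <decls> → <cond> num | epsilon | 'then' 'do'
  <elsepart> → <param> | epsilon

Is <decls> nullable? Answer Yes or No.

Yes

<decls> has an epsilon-production, so <decls> ⇒ epsilon.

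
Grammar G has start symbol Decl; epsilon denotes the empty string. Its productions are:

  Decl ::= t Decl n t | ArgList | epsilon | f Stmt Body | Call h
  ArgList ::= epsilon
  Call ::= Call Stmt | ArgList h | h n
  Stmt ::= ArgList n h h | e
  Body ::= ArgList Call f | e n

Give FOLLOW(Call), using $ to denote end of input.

{ e, f, h, n }

In Decl ::= Call h: add FIRST(h) = { h }.
In Call ::= Call Stmt: add FIRST(Stmt) = { e, n }.
In Body ::= ArgList Call f: add FIRST(f) = { f }.
Union: FOLLOW(Call) = { e, f, h, n }.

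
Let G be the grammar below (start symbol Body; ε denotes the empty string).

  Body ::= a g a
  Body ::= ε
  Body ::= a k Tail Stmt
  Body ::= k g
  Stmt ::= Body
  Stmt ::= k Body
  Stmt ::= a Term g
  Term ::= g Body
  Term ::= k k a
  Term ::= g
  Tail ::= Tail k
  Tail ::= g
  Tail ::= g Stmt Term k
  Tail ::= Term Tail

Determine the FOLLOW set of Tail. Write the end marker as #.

In Body ::= a k Tail Stmt: add FIRST(Stmt)\{ε} = { a, k }.
  Since Stmt is nullable, also add FOLLOW(Body) = { #, g, k }.
In Tail ::= Tail k: add FIRST(k) = { k }.
In Tail ::= Term Tail: Tail is at the end, add FOLLOW(Tail) = { #, a, g, k }.
Union: FOLLOW(Tail) = { #, a, g, k }.

{ #, a, g, k }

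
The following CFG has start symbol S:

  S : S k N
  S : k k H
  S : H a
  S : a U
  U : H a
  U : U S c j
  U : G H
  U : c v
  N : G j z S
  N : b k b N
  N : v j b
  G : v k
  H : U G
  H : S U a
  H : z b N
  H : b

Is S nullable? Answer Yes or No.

No

No nonterminal in this grammar is nullable.
No production of S has an RHS whose symbols are all nullable, so S is not nullable.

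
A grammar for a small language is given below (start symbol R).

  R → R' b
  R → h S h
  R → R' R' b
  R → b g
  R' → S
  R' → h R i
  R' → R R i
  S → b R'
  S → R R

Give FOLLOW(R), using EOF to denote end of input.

{ EOF, b, h, i }

R is the start symbol, so EOF ∈ FOLLOW(R).
In R' → h R i: add FIRST(i) = { i }.
In R' → R R i: add FIRST(R i) = { b, h }.
In R' → R R i: add FIRST(i) = { i }.
In S → R R: add FIRST(R) = { b, h }.
In S → R R: R is at the end, add FOLLOW(S) = { b, h }.
Union: FOLLOW(R) = { EOF, b, h, i }.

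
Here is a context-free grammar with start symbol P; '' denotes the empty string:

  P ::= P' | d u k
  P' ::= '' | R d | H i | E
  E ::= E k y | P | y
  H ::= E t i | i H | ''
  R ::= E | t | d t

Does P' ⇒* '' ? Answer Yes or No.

Yes

P' has an ''-production, so P' ⇒ ''.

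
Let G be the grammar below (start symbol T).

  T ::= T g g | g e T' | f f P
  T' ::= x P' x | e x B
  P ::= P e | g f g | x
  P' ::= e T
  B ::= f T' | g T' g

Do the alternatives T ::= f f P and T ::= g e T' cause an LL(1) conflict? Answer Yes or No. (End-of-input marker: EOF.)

FIRST(f f P) = { f } and FIRST(g e T') = { g }.
The FIRST sets are disjoint and neither alternative is nullable — no conflict.

No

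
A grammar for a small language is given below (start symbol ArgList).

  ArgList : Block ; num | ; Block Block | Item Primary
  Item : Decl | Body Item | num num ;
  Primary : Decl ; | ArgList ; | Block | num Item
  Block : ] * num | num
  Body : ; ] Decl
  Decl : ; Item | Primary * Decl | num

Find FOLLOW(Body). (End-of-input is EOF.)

In Item : Body Item: add FIRST(Item) = { ;, ], num }.
Union: FOLLOW(Body) = { ;, ], num }.

{ ;, ], num }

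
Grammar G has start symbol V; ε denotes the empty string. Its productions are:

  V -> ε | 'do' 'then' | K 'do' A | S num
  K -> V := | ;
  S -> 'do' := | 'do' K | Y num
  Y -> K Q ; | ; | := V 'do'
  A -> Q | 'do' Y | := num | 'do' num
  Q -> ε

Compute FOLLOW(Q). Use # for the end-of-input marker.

{ #, 'do', :=, ; }

In Y -> K Q ;: add FIRST(;) = { ; }.
In A -> Q: Q is at the end, add FOLLOW(A) = { #, 'do', := }.
Union: FOLLOW(Q) = { #, 'do', :=, ; }.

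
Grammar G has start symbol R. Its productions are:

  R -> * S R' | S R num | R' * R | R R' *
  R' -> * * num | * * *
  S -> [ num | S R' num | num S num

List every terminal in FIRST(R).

{ *, [, num }

R -> * S R' contributes {*}.
From R -> S R num: add FIRST(S) = { [, num }.
From R -> R' * R: add FIRST(R') = { * }.
From R -> R R' *: add FIRST(R) = { *, [, num }.
Union: FIRST(R) = { *, [, num }.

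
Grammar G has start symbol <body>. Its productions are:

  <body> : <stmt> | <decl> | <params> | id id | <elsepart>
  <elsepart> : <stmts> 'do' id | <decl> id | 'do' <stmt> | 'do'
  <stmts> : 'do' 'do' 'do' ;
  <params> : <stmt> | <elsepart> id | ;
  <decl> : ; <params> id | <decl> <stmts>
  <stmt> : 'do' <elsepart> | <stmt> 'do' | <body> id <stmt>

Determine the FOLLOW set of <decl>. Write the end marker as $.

In <body> : <decl>: <decl> is at the end, add FOLLOW(<body>) = { $, id }.
In <elsepart> : <decl> id: add FIRST(id) = { id }.
In <decl> : <decl> <stmts>: add FIRST(<stmts>) = { 'do' }.
Union: FOLLOW(<decl>) = { $, 'do', id }.

{ $, 'do', id }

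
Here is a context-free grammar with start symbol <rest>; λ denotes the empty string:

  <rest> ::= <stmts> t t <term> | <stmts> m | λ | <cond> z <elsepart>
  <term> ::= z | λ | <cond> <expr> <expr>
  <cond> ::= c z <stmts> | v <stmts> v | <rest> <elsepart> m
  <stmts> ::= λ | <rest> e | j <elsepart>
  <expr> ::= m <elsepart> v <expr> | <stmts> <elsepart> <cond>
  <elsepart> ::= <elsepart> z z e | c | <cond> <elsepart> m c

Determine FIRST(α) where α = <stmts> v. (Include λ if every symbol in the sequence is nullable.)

{ c, e, j, m, t, v }

Add FIRST(<stmts>)\{λ} = { c, e, j, m, t, v }; <stmts> is nullable, continue.
v is a terminal; add {v} and stop.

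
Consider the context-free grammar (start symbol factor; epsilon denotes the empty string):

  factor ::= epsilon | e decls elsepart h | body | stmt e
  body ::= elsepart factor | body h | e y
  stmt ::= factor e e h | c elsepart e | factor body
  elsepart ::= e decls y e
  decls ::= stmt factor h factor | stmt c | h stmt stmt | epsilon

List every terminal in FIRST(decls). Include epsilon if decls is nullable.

{ c, e, h, epsilon }

From decls ::= stmt factor h factor: add FIRST(stmt) = { c, e }.
From decls ::= stmt c: add FIRST(stmt) = { c, e }.
decls ::= h stmt stmt contributes {h}.
decls ::= epsilon contributes epsilon.
Union: FIRST(decls) = { c, e, h, epsilon }.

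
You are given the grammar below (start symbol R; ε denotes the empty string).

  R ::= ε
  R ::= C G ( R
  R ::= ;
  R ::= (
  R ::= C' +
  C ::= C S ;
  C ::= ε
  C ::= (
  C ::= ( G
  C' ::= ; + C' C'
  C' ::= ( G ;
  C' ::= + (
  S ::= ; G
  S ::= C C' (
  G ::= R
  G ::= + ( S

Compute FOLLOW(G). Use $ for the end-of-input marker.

In R ::= C G ( R: add FIRST(( R) = { ( }.
In C ::= ( G: G is at the end, add FOLLOW(C) = { (, +, ; }.
In C' ::= ( G ;: add FIRST(;) = { ; }.
In S ::= ; G: G is at the end, add FOLLOW(S) = { (, +, ; }.
Union: FOLLOW(G) = { (, +, ; }.

{ (, +, ; }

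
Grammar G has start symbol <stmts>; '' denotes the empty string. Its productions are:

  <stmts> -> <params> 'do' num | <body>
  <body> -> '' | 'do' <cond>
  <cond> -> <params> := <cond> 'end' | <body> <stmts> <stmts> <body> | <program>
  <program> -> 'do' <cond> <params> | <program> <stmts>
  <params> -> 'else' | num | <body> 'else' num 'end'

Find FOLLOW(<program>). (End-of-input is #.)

In <cond> -> <program>: <program> is at the end, add FOLLOW(<cond>) = { #, 'do', 'else', 'end', num }.
In <program> -> <program> <stmts>: add FIRST(<stmts>)\{''} = { 'do', 'else', num }.
  Since <stmts> is nullable, also add FOLLOW(<program>) = { #, 'do', 'else', 'end', num }.
Union: FOLLOW(<program>) = { #, 'do', 'else', 'end', num }.

{ #, 'do', 'else', 'end', num }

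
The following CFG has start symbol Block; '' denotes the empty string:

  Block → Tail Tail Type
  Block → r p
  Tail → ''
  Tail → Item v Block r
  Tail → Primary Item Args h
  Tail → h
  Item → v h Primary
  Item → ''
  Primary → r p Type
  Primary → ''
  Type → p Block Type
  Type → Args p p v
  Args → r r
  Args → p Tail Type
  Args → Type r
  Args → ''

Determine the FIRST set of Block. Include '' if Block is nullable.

{ h, p, r, v }

From Block → Tail Tail Type: Tail, Tail nullable, take FIRST(Tail) ∪ FIRST(Tail) ∪ FIRST(Type) = { h, p, r, v }.
Block → r p contributes {r}.
Union: FIRST(Block) = { h, p, r, v }.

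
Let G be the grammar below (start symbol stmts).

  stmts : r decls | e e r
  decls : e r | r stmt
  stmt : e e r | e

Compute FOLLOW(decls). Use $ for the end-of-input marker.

{ $ }

In stmts : r decls: decls is at the end, add FOLLOW(stmts) = { $ }.
Union: FOLLOW(decls) = { $ }.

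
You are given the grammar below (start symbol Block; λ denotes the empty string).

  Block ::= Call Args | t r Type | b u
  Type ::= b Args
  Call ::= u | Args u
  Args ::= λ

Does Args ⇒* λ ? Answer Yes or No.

Yes

Args has an λ-production, so Args ⇒ λ.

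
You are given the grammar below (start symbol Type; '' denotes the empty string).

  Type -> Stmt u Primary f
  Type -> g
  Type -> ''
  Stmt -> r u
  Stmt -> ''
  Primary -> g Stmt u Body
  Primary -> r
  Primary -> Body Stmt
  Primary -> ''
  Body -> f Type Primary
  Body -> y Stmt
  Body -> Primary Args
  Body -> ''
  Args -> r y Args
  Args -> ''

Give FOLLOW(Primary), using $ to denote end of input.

{ f, r }

In Type -> Stmt u Primary f: add FIRST(f) = { f }.
In Body -> f Type Primary: Primary is at the end, add FOLLOW(Body) = { f, r }.
In Body -> Primary Args: add FIRST(Args)\{''} = { r }.
  Since Args is nullable, also add FOLLOW(Body) = { f, r }.
Union: FOLLOW(Primary) = { f, r }.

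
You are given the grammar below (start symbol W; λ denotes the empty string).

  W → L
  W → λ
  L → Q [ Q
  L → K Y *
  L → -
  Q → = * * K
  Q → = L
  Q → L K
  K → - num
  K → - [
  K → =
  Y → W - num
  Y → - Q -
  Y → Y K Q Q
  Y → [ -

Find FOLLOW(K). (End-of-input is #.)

{ #, *, -, =, [ }

In L → K Y *: add FIRST(Y *) = { -, =, [ }.
In Q → = * * K: K is at the end, add FOLLOW(Q) = { #, *, -, =, [ }.
In Q → L K: K is at the end, add FOLLOW(Q) = { #, *, -, =, [ }.
In Y → Y K Q Q: add FIRST(Q Q) = { -, = }.
Union: FOLLOW(K) = { #, *, -, =, [ }.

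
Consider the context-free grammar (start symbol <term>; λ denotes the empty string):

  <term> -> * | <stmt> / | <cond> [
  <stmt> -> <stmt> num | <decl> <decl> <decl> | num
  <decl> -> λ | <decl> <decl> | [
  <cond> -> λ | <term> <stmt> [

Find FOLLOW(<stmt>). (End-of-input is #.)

In <term> -> <stmt> /: add FIRST(/) = { / }.
In <stmt> -> <stmt> num: add FIRST(num) = { num }.
In <cond> -> <term> <stmt> [: add FIRST([) = { [ }.
Union: FOLLOW(<stmt>) = { /, [, num }.

{ /, [, num }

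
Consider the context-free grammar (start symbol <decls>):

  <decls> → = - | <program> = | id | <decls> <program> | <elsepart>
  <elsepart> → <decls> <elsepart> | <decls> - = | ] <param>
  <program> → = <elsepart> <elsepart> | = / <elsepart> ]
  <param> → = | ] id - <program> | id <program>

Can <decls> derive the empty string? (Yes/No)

No nonterminal in this grammar is nullable.
No production of <decls> has an RHS whose symbols are all nullable, so <decls> is not nullable.

No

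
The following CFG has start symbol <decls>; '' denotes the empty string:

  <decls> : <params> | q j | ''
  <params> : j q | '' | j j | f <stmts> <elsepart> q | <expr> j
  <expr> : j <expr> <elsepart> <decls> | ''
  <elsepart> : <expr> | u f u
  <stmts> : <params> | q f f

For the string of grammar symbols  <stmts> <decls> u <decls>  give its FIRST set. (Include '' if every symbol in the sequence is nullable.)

Add FIRST(<stmts>)\{''} = { f, j, q }; <stmts> is nullable, continue.
Add FIRST(<decls>)\{''} = { f, j, q }; <decls> is nullable, continue.
u is a terminal; add {u} and stop.

{ f, j, q, u }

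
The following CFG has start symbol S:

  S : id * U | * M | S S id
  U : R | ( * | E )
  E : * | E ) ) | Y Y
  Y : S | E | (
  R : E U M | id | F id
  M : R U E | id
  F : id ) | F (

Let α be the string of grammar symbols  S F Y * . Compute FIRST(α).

Add FIRST(S) = { *, id }; S is not nullable, stop.

{ *, id }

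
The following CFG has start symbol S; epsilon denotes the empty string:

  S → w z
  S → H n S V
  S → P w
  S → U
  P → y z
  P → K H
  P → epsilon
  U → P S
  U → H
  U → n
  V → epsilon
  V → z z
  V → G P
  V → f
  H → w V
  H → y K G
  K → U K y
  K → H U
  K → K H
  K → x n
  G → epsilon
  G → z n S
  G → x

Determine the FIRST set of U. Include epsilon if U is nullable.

From U → P S: P nullable, take FIRST(P) ∪ FIRST(S) = { n, w, x, y }.
From U → H: add FIRST(H) = { w, y }.
U → n contributes {n}.
Union: FIRST(U) = { n, w, x, y }.

{ n, w, x, y }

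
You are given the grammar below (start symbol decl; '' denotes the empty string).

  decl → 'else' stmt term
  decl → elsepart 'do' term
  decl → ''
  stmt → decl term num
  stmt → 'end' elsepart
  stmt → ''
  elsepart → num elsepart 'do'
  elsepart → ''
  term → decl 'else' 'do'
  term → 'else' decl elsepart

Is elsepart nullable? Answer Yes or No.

Yes

elsepart has an ''-production, so elsepart ⇒ ''.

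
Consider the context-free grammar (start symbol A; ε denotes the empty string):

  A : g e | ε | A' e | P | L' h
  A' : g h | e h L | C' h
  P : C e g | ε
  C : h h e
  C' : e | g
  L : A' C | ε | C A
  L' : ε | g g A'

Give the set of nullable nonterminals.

{ A, L, L', P }

Directly nullable (have an ε-production): A, P, L, L'.
No other nonterminal has a production whose RHS symbols are all nullable.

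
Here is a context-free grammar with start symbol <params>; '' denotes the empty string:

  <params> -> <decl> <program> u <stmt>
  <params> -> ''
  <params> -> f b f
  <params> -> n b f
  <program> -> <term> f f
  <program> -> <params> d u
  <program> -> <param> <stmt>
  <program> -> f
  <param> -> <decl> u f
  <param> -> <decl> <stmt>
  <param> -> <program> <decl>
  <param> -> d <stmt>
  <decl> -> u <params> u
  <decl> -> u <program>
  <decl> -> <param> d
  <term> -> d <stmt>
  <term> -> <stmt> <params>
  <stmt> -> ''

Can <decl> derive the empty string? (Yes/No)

No

Nullable nonterminals: <params>, <stmt>, <term>.
No production of <decl> has an RHS whose symbols are all nullable, so <decl> is not nullable.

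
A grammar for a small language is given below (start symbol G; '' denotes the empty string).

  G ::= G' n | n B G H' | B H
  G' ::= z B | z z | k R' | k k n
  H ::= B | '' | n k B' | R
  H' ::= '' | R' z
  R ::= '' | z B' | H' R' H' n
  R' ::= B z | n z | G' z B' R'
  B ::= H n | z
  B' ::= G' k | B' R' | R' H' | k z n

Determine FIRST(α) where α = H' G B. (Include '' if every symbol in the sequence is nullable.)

{ k, n, z }

Add FIRST(H')\{''} = { k, n, z }; H' is nullable, continue.
Add FIRST(G) = { k, n, z }; G is not nullable, stop.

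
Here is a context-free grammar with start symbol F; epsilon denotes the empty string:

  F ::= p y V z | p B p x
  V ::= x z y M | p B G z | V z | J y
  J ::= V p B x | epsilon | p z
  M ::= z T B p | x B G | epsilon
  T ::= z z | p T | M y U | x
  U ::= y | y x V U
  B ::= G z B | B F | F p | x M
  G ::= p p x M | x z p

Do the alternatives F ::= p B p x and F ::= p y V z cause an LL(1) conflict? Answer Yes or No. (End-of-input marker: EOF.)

Yes

FIRST(p B p x) = { p } and FIRST(p y V z) = { p }.
Both contain p, so the two alternatives are not disjoint — LL(1) conflict.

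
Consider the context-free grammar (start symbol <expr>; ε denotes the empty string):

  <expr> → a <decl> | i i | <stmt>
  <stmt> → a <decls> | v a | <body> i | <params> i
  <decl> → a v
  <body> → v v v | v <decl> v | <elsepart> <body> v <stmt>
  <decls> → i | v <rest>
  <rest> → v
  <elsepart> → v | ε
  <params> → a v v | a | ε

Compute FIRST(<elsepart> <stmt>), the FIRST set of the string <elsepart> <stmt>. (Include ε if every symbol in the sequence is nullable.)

{ a, i, v }

Add FIRST(<elsepart>)\{ε} = { v }; <elsepart> is nullable, continue.
Add FIRST(<stmt>) = { a, i, v }; <stmt> is not nullable, stop.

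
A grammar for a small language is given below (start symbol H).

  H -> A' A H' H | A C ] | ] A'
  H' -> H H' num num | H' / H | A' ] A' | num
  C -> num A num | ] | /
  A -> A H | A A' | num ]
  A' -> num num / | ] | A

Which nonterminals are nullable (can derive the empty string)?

No nonterminal has an empty production or an RHS whose symbols are all nullable.

{ } (none)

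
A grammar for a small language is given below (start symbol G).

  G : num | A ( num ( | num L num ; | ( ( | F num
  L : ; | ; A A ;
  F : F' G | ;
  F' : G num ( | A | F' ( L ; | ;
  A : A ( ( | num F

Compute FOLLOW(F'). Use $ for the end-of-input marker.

{ (, ;, num }

In F : F' G: add FIRST(G) = { (, ;, num }.
In F' : F' ( L ;: add FIRST(( L ;) = { ( }.
Union: FOLLOW(F') = { (, ;, num }.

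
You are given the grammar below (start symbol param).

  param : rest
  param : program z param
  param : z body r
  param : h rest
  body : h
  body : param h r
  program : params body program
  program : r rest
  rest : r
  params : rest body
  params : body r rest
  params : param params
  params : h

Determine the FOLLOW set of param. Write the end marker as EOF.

param is the start symbol, so EOF ∈ FOLLOW(param).
In param : program z param: param is at the end, add FOLLOW(param) = { EOF, h, r, z }.
In body : param h r: add FIRST(h r) = { h }.
In params : param params: add FIRST(params) = { h, r, z }.
Union: FOLLOW(param) = { EOF, h, r, z }.

{ EOF, h, r, z }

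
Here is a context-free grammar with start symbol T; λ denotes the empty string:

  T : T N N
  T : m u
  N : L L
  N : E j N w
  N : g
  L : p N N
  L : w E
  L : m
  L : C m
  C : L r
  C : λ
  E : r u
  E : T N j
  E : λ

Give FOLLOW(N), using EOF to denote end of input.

In T : T N N: add FIRST(N) = { g, j, m, p, r, w }.
In T : T N N: N is at the end, add FOLLOW(T) = { EOF, g, j, m, p, r, w }.
In N : E j N w: add FIRST(w) = { w }.
In L : p N N: add FIRST(N) = { g, j, m, p, r, w }.
In L : p N N: N is at the end, add FOLLOW(L) = { EOF, g, j, m, p, r, w }.
In E : T N j: add FIRST(j) = { j }.
Union: FOLLOW(N) = { EOF, g, j, m, p, r, w }.

{ EOF, g, j, m, p, r, w }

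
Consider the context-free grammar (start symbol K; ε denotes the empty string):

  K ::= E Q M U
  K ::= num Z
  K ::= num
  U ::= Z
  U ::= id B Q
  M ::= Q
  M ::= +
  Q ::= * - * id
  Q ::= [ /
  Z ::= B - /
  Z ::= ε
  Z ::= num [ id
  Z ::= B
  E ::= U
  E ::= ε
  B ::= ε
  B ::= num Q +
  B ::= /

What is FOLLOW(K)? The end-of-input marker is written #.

K is the start symbol, so # ∈ FOLLOW(K).
Union: FOLLOW(K) = { # }.

{ # }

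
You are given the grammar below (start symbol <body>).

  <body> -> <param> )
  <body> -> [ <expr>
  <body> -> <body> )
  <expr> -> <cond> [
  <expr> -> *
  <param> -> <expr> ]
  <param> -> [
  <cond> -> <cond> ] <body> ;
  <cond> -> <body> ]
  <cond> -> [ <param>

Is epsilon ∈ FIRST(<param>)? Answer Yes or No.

No nonterminal in this grammar is nullable.
No production of <param> has an RHS whose symbols are all nullable, so <param> is not nullable.

No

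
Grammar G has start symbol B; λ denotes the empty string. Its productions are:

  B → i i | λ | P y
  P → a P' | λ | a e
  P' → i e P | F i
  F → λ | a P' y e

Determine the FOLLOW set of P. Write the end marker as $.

In B → P y: add FIRST(y) = { y }.
In P' → i e P: P is at the end, add FOLLOW(P') = { y }.
Union: FOLLOW(P) = { y }.

{ y }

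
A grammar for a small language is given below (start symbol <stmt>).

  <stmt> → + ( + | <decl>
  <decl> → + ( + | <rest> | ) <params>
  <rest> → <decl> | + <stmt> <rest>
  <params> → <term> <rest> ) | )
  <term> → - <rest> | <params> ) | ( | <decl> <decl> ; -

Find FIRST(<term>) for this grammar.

<term> → - <rest> contributes {-}.
From <term> → <params> ): add FIRST(<params>) = { (, ), +, - }.
<term> → ( contributes {(}.
From <term> → <decl> <decl> ; -: add FIRST(<decl>) = { ), + }.
Union: FIRST(<term>) = { (, ), +, - }.

{ (, ), +, - }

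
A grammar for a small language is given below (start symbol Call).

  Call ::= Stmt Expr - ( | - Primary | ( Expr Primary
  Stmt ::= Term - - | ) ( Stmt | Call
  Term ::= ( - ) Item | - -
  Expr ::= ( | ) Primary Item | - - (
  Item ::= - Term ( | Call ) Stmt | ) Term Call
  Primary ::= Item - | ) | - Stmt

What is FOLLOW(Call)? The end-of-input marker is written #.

Call is the start symbol, so # ∈ FOLLOW(Call).
In Stmt ::= Call: Call is at the end, add FOLLOW(Stmt) = { #, (, ), - }.
In Item ::= Call ) Stmt: add FIRST() Stmt) = { ) }.
In Item ::= ) Term Call: Call is at the end, add FOLLOW(Item) = { (, ), - }.
Union: FOLLOW(Call) = { #, (, ), - }.

{ #, (, ), - }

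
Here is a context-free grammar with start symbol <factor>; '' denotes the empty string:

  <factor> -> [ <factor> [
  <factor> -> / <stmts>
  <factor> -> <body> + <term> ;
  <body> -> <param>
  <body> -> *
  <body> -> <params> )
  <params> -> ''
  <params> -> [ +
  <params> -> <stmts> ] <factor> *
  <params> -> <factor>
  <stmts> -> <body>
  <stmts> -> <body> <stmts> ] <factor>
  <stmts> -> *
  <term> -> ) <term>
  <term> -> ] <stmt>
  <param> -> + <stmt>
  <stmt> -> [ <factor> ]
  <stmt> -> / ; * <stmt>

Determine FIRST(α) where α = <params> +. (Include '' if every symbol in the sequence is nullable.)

Add FIRST(<params>)\{''} = { ), *, +, /, [ }; <params> is nullable, continue.
+ is a terminal; add {+} and stop.

{ ), *, +, /, [ }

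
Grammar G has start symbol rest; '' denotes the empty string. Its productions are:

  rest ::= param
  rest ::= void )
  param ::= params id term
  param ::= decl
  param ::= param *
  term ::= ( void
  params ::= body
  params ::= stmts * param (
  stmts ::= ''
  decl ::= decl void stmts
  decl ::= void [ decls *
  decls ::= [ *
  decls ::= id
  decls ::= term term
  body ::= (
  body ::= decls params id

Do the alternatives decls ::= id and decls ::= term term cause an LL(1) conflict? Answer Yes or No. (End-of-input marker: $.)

No

FIRST(id) = { id } and FIRST(term term) = { ( }.
The FIRST sets are disjoint and neither alternative is nullable — no conflict.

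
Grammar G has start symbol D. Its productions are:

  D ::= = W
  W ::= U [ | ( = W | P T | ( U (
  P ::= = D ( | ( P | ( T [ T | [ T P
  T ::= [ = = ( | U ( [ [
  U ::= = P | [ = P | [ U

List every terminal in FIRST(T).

{ =, [ }

T ::= [ = = ( contributes {[}.
From T ::= U ( [ [: add FIRST(U) = { =, [ }.
Union: FIRST(T) = { =, [ }.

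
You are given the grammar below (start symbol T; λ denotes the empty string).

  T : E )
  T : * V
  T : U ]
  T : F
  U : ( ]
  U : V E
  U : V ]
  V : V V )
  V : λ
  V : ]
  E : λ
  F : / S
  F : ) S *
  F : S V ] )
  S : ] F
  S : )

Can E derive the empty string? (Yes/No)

Yes

E has an λ-production, so E ⇒ λ.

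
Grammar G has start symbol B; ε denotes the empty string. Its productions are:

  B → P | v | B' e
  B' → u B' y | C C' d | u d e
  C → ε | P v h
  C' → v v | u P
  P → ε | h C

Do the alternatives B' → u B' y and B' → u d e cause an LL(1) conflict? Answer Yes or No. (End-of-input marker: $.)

FIRST(u B' y) = { u } and FIRST(u d e) = { u }.
Both contain u, so the two alternatives are not disjoint — LL(1) conflict.

Yes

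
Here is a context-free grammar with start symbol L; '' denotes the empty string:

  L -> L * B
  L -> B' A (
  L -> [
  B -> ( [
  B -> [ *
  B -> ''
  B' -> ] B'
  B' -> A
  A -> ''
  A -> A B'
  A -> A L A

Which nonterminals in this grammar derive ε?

Directly nullable (have an ''-production): B, A.
B' -> A with every symbol nullable, so B' is nullable.
No other nonterminal has a production whose RHS symbols are all nullable.

{ A, B, B' }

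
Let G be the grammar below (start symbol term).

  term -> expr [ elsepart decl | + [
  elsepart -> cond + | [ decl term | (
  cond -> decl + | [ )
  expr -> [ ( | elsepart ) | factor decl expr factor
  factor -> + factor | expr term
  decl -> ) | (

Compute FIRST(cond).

From cond -> decl +: add FIRST(decl) = { (, ) }.
cond -> [ ) contributes {[}.
Union: FIRST(cond) = { (, ), [ }.

{ (, ), [ }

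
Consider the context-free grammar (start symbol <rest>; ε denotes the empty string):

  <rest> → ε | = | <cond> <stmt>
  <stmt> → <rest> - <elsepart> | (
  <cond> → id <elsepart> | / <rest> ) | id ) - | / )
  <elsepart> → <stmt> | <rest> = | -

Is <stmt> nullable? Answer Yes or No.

Nullable nonterminals: <rest>.
No production of <stmt> has an RHS whose symbols are all nullable, so <stmt> is not nullable.

No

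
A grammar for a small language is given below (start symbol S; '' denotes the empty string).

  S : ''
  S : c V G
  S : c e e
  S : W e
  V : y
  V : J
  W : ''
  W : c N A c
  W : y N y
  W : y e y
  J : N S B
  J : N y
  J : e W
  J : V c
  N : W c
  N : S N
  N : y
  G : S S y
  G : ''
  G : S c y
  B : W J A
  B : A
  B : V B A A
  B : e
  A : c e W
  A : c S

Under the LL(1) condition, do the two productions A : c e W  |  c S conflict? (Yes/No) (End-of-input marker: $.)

Yes

FIRST(c e W) = { c } and FIRST(c S) = { c }.
Both contain c, so the two alternatives are not disjoint — LL(1) conflict.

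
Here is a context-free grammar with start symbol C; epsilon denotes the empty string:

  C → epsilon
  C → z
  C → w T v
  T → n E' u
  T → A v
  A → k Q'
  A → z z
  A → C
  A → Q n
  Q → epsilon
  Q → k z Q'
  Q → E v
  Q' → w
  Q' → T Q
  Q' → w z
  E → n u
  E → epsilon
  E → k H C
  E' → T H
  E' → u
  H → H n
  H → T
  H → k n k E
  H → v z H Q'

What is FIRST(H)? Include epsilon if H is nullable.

{ k, n, v, w, z }

From H → H n: add FIRST(H) = { k, n, v, w, z }.
From H → T: add FIRST(T) = { k, n, v, w, z }.
H → k n k E contributes {k}.
H → v z H Q' contributes {v}.
Union: FIRST(H) = { k, n, v, w, z }.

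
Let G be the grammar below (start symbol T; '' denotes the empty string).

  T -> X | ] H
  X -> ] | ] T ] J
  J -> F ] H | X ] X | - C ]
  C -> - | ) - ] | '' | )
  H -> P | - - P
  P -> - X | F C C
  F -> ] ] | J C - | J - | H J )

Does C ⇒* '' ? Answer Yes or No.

C has an ''-production, so C ⇒ ''.

Yes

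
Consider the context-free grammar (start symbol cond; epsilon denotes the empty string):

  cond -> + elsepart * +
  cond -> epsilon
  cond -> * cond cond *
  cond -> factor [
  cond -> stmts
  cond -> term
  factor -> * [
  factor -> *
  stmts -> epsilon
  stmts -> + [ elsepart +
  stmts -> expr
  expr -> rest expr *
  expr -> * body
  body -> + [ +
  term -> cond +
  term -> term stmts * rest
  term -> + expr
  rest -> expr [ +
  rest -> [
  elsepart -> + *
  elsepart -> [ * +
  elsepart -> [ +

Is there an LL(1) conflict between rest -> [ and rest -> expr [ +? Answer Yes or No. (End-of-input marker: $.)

Yes

FIRST([) = { [ } and FIRST(expr [ +) = { *, [ }.
Both contain [, so the two alternatives are not disjoint — LL(1) conflict.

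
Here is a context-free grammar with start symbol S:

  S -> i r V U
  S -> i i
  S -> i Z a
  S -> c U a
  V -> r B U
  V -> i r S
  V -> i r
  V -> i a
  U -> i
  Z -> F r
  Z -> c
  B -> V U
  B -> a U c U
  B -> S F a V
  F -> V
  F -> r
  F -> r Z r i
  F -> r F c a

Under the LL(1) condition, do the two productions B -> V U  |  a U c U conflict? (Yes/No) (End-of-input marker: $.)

FIRST(V U) = { i, r } and FIRST(a U c U) = { a }.
The FIRST sets are disjoint and neither alternative is nullable — no conflict.

No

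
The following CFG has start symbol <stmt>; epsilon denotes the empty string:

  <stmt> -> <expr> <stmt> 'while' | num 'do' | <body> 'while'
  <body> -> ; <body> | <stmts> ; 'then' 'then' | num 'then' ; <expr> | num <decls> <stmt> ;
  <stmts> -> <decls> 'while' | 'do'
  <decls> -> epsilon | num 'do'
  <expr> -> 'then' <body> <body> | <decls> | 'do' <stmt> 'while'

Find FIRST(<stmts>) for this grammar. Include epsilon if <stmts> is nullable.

{ 'do', 'while', num }

From <stmts> -> <decls> 'while': <decls> nullable, take FIRST(<decls>) ∪ {'while'} = { 'while', num }.
<stmts> -> 'do' contributes {'do'}.
Union: FIRST(<stmts>) = { 'do', 'while', num }.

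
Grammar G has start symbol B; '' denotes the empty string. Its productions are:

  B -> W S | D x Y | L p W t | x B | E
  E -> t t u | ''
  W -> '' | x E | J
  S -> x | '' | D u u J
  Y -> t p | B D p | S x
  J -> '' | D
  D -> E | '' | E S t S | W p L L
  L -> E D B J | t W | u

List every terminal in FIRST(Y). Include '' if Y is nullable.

Y -> t p contributes {t}.
From Y -> B D p: B, D nullable, take FIRST(B) ∪ FIRST(D) ∪ {p} = { p, t, u, x }.
From Y -> S x: S nullable, take FIRST(S) ∪ {x} = { p, t, u, x }.
Union: FIRST(Y) = { p, t, u, x }.

{ p, t, u, x }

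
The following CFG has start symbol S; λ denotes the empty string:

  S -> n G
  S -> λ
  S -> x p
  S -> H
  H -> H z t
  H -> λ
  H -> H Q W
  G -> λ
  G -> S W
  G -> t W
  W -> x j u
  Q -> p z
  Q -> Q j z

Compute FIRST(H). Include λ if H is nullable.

From H -> H z t: H nullable, take FIRST(H) ∪ {z} = { p, z }.
H -> λ contributes λ.
From H -> H Q W: H nullable, take FIRST(H) ∪ FIRST(Q) = { p, z }.
Union: FIRST(H) = { p, z, λ }.

{ p, z, λ }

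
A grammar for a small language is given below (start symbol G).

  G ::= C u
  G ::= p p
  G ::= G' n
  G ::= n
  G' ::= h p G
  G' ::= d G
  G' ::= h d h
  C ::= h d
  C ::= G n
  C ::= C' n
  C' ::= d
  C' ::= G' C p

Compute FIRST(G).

{ d, h, n, p }

From G ::= C u: add FIRST(C) = { d, h, n, p }.
G ::= p p contributes {p}.
From G ::= G' n: add FIRST(G') = { d, h }.
G ::= n contributes {n}.
Union: FIRST(G) = { d, h, n, p }.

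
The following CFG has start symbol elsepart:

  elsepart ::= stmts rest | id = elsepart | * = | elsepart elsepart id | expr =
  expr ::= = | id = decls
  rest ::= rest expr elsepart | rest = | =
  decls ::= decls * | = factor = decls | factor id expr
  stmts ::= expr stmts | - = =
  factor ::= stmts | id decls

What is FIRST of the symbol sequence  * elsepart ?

{ * }

* is a terminal; add {*} and stop.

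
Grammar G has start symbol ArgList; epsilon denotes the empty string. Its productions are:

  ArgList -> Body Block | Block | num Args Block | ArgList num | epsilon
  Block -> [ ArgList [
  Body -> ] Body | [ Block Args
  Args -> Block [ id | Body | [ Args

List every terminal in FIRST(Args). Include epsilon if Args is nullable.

{ [, ] }

From Args -> Block [ id: add FIRST(Block) = { [ }.
From Args -> Body: add FIRST(Body) = { [, ] }.
Args -> [ Args contributes {[}.
Union: FIRST(Args) = { [, ] }.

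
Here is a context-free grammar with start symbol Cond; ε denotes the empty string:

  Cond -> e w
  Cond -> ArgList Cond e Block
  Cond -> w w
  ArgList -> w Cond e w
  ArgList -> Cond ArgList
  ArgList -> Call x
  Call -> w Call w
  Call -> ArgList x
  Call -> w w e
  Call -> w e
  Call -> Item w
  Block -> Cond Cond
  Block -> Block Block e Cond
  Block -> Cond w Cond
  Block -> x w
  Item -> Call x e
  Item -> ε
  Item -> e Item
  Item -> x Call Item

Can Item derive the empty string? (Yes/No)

Yes

Item has an ε-production, so Item ⇒ ε.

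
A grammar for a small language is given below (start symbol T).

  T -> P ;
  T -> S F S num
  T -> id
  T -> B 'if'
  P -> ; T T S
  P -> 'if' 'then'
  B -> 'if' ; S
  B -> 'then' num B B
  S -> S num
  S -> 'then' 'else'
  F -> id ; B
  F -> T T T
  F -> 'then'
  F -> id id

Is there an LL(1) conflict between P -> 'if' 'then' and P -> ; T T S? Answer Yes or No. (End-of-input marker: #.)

FIRST('if' 'then') = { 'if' } and FIRST(; T T S) = { ; }.
The FIRST sets are disjoint and neither alternative is nullable — no conflict.

No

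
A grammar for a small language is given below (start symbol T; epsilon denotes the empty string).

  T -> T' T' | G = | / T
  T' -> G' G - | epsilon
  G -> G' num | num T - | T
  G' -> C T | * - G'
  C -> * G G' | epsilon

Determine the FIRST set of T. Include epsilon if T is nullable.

{ *, -, /, =, num, epsilon }

From T -> T' T': T', T' nullable, take FIRST(T') ∪ FIRST(T') = { *, -, /, =, num }; also epsilon since the whole RHS is nullable.
From T -> G =: G nullable, take FIRST(G) ∪ {=} = { *, -, /, =, num }.
T -> / T contributes {/}.
Union: FIRST(T) = { *, -, /, =, num, epsilon }.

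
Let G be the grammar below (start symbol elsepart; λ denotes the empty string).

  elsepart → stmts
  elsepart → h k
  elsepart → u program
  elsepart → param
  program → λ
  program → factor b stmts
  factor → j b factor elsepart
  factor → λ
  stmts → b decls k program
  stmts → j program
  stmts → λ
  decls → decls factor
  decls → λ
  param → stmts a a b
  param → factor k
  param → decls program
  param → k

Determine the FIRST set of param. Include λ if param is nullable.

From param → stmts a a b: stmts nullable, take FIRST(stmts) ∪ {a} = { a, b, j }.
From param → factor k: factor nullable, take FIRST(factor) ∪ {k} = { j, k }.
From param → decls program: decls, program nullable, take FIRST(decls) ∪ FIRST(program) = { b, j }; also λ since the whole RHS is nullable.
param → k contributes {k}.
Union: FIRST(param) = { a, b, j, k, λ }.

{ a, b, j, k, λ }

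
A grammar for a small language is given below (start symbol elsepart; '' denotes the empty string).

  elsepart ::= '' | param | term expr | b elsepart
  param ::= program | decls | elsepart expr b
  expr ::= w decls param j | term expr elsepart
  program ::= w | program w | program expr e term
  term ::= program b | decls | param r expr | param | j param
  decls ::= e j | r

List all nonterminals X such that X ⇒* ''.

{ elsepart }

Directly nullable (have an ''-production): elsepart.
No other nonterminal has a production whose RHS symbols are all nullable.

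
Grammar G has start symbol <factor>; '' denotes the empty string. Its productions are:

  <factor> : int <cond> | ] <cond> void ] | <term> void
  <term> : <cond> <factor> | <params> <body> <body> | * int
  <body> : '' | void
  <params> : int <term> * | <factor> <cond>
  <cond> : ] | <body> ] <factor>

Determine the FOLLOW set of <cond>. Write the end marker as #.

{ #, *, ], int, void }

In <factor> : int <cond>: <cond> is at the end, add FOLLOW(<factor>) = { #, *, ], int, void }.
In <factor> : ] <cond> void ]: add FIRST(void ]) = { void }.
In <term> : <cond> <factor>: add FIRST(<factor>) = { *, ], int, void }.
In <params> : <factor> <cond>: <cond> is at the end, add FOLLOW(<params>) = { *, void }.
Union: FOLLOW(<cond>) = { #, *, ], int, void }.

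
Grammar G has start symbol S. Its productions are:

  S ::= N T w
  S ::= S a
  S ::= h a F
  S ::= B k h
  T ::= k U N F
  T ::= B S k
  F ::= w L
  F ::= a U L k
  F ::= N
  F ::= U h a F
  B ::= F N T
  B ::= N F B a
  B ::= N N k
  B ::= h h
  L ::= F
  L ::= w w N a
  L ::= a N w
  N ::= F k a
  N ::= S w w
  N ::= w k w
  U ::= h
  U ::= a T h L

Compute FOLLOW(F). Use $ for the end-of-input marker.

In S ::= h a F: F is at the end, add FOLLOW(S) = { $, a, k, w }.
In T ::= k U N F: F is at the end, add FOLLOW(T) = { a, h, k, w }.
In F ::= U h a F: F is at the end, add FOLLOW(F) = { $, a, h, k, w }.
In B ::= F N T: add FIRST(N T) = { a, h, w }.
In B ::= N F B a: add FIRST(B a) = { a, h, w }.
In L ::= F: F is at the end, add FOLLOW(L) = { $, a, h, k, w }.
In N ::= F k a: add FIRST(k a) = { k }.
Union: FOLLOW(F) = { $, a, h, k, w }.

{ $, a, h, k, w }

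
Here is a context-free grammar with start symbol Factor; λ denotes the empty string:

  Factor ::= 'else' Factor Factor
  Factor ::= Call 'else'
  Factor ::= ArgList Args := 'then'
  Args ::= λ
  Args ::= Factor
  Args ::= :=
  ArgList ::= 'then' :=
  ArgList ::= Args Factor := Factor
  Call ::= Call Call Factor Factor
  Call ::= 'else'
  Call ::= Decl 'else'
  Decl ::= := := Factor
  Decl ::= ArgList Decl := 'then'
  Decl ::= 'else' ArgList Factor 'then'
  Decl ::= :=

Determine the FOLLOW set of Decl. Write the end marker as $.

{ 'else', := }

In Call ::= Decl 'else': add FIRST('else') = { 'else' }.
In Decl ::= ArgList Decl := 'then': add FIRST(:= 'then') = { := }.
Union: FOLLOW(Decl) = { 'else', := }.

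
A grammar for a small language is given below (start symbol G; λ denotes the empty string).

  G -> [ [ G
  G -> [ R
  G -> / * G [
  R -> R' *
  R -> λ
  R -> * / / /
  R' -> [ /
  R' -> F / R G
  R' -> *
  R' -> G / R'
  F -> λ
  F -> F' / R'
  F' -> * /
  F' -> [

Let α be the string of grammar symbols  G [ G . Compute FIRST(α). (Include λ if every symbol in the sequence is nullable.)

{ /, [ }

Add FIRST(G) = { /, [ }; G is not nullable, stop.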